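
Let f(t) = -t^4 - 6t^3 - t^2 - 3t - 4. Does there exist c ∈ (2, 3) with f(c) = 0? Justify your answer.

No such root exists.

f(2) = -78 and f(3) = -265, both negative, so a sign-change argument is unavailable; we show f keeps this sign on the whole interval.
Shift to the endpoint 2: with t = 2 + u (0 < u < 1), one computes f(2 + u) = -u^4 - 14u^3 - 61u^2 - 111u - 78.
All 5 nonzero coefficients of this polynomial in u are negative; hence for u > 0 the value is a sum of negative terms (the constant -78 among them).
So f is strictly negative on (2, 3); no root exists in the interval.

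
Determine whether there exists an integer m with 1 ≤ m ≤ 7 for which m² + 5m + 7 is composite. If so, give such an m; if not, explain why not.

m = 2

At m = 2: 2² + 5·2 + 7 = 21 = 3·7, which is composite.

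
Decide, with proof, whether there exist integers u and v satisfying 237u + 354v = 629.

Any value of 237u + 354v is a multiple of gcd(237, 354) = 3.
However 629 leaves remainder 2 on division by 3.
Therefore 237u + 354v = 629 has no solution in integers.

There are no such integers.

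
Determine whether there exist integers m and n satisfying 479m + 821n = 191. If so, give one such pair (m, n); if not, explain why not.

m = 650, n = -379

479 and 821 are coprime, so 479m + 821n ranges over all of ℤ.
Dividing repeatedly: 821 = 1·479 + 342, 479 = 1·342 + 137, 342 = 2·137 + 68, 137 = 2·68 + 1, 68 = 68·1 + 0.
Back-substituting, 1 = 137 − 2·68 = 137 − 2·(342 − 2·137) = −2·342 + 5·137 = −2·342 + 5·(479 − 1·342) = 5·479 − 7·342 = 5·479 − 7·(821 − 1·479) = −7·821 + 12·479; that is, 479·12 + 821·(-7) = 1.
Multiplying through by 191: m = 12·191 = 2292, n = (-7)·191 = -1337 is a solution.
Subtracting 2·821 from m and adding 2·479 to n gives the tidier solution (650, -379).
Check: 479·650 + 821·(-379) = 311350 − 311159 = 191. ✓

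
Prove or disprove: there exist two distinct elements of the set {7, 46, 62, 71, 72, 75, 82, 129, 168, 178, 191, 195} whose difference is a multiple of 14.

There is no such pair.

Residues mod 14: 7↦7, 46↦4, 62↦6, 71↦1, 72↦2, 75↦5, 82↦12, 129↦3, 168↦0, 178↦10, 191↦9, 195↦13.
All 12 residues are distinct, so no two elements differ by a multiple of 14.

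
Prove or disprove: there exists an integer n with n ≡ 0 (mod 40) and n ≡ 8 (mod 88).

Here gcd(40, 88) = 8, and both 0 and 8 leave remainder 0 mod 8, so the system is consistent.
Write n = 0 + 40t. Then 40t ≡ 8 − 0 ≡ 8 (mod 88); dividing through by 8 gives 5t ≡ 1 (mod 11).
To invert 5 modulo 11: 11 = 2·5 + 1, 5 = 5·1 + 0, and unwinding, 1 = 11 − 2·5. Thus 5⁻¹ ≡ -2 ≡ 9 (mod 11).
Therefore t ≡ 9·1 = 9 (mod 11).
Then n = 0 + 40·9 = 360.
Indeed 360 ≡ 0 (mod 40) and 360 ≡ 8 (mod 88).

n = 360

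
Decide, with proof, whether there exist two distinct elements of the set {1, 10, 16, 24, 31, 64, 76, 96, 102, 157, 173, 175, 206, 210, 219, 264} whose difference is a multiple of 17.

No, no such pair exists.

Residues mod 17: 1↦1, 10↦10, 16↦16, 24↦7, 31↦14, 64↦13, 76↦8, 96↦11, 102↦0, 157↦4, 173↦3, 175↦5, 206↦2, 210↦6, 219↦15, 264↦9.
All 16 residues are distinct, so no two elements differ by a multiple of 17.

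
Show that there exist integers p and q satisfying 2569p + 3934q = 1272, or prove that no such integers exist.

There are no such integers.

Both 2569 and 3934 are divisible by gcd(2569, 3934) = 7, hence so is any combination 2569p + 3934q.
However 1272 leaves remainder 5 on division by 7.
Therefore 2569p + 3934q = 1272 has no solution in integers.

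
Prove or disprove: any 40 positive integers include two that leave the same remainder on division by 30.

Yes, this is always true.

There are exactly 30 possible remainders on division by 30.
Placing 40 integers into 30 classes, some class receives at least two — say a and b.
That is, a and b leave the same remainder on division by 30, as claimed.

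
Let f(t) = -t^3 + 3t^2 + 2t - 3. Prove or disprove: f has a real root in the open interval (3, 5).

Yes, f has a root in the interval.

f(3) = 3 and f(5) = -43, which have opposite signs.
Since f is a polynomial it is continuous on [3, 5].
By the Intermediate Value Theorem, f takes the value 0 somewhere in the open interval.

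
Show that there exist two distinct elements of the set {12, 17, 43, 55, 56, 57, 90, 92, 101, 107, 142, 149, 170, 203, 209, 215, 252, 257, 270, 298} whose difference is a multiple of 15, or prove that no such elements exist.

Reduce each element mod 15: 12↦12, 17↦2, 43↦13, 55↦10, 56↦11, 57↦12, 90↦0, 92↦2, 101↦11, 107↦2, 142↦7, 149↦14, 170↦5, 203↦8, 209↦14, 215↦5, 252↦12, 257↦2, 270↦0, 298↦13. The residue 12 repeats (at 12 and 57), and 57 − 12 = 45 = 3·15.

12 and 57 are such a pair.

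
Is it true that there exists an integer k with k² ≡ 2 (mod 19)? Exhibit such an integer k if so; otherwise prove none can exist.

No such integer exists.

Since (19 − k)² ≡ k² (mod 19), it suffices to square k = 0, 1, …, 9: the residues are 0, 1, 4, 9, 16, 6, 17, 11, 7, 5.
So the quadratic residues mod 19 are {0, 1, 4, 5, 6, 7, 9, 11, 16, 17}, and 2 is not among them.
Therefore k² ≡ 2 (mod 19) has no solution.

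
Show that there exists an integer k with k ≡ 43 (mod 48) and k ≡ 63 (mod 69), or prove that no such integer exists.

Reduce both congruences modulo 3, which divides 48 and 69: they say k ≡ 43 (mod 3) and k ≡ 63 (mod 3).
These are incompatible: 43 − 63 = -20 is not divisible by 3.
So no integer satisfies both congruences.

No, no such integer exists.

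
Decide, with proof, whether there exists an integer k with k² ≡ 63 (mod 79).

There is no such integer.

Apply Euler's criterion with the prime 79: 63 is a quadratic residue iff 63^39 ≡ 1 (mod 79), and a non-residue iff it is ≡ −1.
Repeated squaring mod 79: 63^2 = 3969 ≡ 19; 63^4 ≡ 19² = 361 ≡ 45; 63^8 ≡ 45² = 2025 ≡ 50; 63^16 ≡ 50² = 2500 ≡ 51; 63^32 ≡ 51² = 2601 ≡ 73.
Since 39 = 32 + 4 + 2 + 1, 63^39 ≡ 73 · 45 · 19 · 63; multiplying out mod 79: 73·45 = 3285 ≡ 46, then 46·19 = 874 ≡ 5, then 5·63 = 315 ≡ 78. Thus 63^39 ≡ 78 ≡ −1 (mod 79).
The value −1 means 63 is a non-residue modulo 79, so k² ≡ 63 (mod 79) is impossible.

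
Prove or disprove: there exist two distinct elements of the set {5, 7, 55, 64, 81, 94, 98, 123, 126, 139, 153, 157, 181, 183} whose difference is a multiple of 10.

5 mod 10 = 5 and 55 mod 10 = 5, so 55 − 5 = 50 = 5·10.

5 and 55 are such a pair.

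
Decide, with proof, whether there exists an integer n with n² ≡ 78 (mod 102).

There is no such integer.

Reduce modulo 17, which divides 102: we would need n² ≡ 10 (mod 17).
Squares mod 17 repeat after n = 8 (as (−n)² = n²); for n = 0..8 they are 0, 1, 4, 9, 16, 8, 2, 15, 13.
The set of squares mod 17 is therefore {0, 1, 2, 4, 8, 9, 13, 15, 16}, which does not contain 10.
Therefore n² ≡ 78 (mod 102) has no solution.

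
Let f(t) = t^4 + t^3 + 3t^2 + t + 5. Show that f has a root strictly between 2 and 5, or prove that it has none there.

No.

The endpoint values f(2) = 43 and f(5) = 835 are both positive. Claim: f(t) > 0 for every t in (2, 5).
Substitute t = 2 + u, where 0 < u < 3 on the interval. Expanding, f(2 + u) = u^4 + 9u^3 + 33u^2 + 57u + 43.
All 5 nonzero coefficients of this polynomial in u are positive; hence for u > 0 the value is a sum of positive terms (the constant 43 among them).
So f is strictly positive on (2, 5); no root exists in the interval.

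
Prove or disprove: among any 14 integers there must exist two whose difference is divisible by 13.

Each integer lies in one of the 13 residue classes modulo 13.
Since 14 > 13, two of the 14 integers must share a residue class by the pigeonhole principle; call them a and b.
Then a ≡ b (mod 13), i.e. 13 ∣ (a − b).

True.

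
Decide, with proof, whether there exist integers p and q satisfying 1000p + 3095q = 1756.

Any value of 1000p + 3095q is a multiple of gcd(1000, 3095) = 5.
However 1756 leaves remainder 1 on division by 5.
Therefore 1000p + 3095q = 1756 has no solution in integers.

No, no such integers exist.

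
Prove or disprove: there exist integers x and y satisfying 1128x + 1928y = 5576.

Since gcd(1128, 1928) = 8 and 5576 = 8·697, Bézout's identity guarantees a solution.
Dividing through by 8 reduces the equation to 141x + 241y = 697.
Euclidean algorithm: 241 = 1·141 + 100, 141 = 1·100 + 41, 100 = 2·41 + 18, 41 = 2·18 + 5, 18 = 3·5 + 3, 5 = 1·3 + 2, 3 = 1·2 + 1, 2 = 2·1 + 0.
Back-substituting, 1 = 3 − 1·2 = 3 − (5 − 1·3) = −5 + 2·3 = −5 + 2·(18 − 3·5) = 2·18 − 7·5 = 2·18 − 7·(41 − 2·18) = −7·41 + 16·18 = −7·41 + 16·(100 − 2·41) = 16·100 − 39·41 = 16·100 − 39·(141 − 1·100) = −39·141 + 55·100 = −39·141 + 55·(241 − 1·141) = 55·241 − 94·141; that is, 141·(-94) + 241·55 = 1.
Scaling by 697 gives the particular solution (x, y) = (-65518, 38335).
Shifting by a multiple of (241, −141) keeps it a solution: x = -65518 + 272·241 = 34, y = 38335 − 272·141 = -17.
Check: 1128·34 + 1928·(-17) = 38352 − 32776 = 5576. ✓

x = 34, y = -17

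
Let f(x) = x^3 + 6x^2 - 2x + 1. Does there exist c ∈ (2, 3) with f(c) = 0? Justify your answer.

The endpoint values f(2) = 29 and f(3) = 76 are both positive. Claim: f(x) > 0 for every x in (2, 3).
Shift to the endpoint 2: with x = 2 + u (0 < u < 1), one computes f(2 + u) = u^3 + 12u^2 + 34u + 29.
The nonzero coefficients here are all positive, so for u > 0 every term is positive (or zero), and the constant term 29 is strictly positive.
Therefore f(x) > 0 throughout (2, 3), and f has no zero there.

No such root exists.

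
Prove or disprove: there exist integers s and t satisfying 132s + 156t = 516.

gcd(132, 156) = 12, and 12 divides 516, so integer solutions exist.
Dividing through by 12 reduces the equation to 11s + 13t = 43.
Dividing repeatedly: 13 = 1·11 + 2, 11 = 5·2 + 1, 2 = 2·1 + 0.
Working back up the chain: 1 = 11 − 5·2 = 11 − 5·(13 − 1·11) = −5·13 + 6·11. So 11·6 + 13·(-5) = 1.
Multiplying through by 43: s = 6·43 = 258, t = (-5)·43 = -215 is a solution.
Shifting by a multiple of (13, −11) keeps it a solution: s = 258 − 19·13 = 11, t = -215 + 19·11 = -6.
Check: 132·11 + 156·(-6) = 1452 − 936 = 516. ✓

s = 11, t = -6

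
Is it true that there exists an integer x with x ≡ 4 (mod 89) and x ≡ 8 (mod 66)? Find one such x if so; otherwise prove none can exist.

x = 2318

Since 89 and 66 share no common factor, CRT says the pair of congruences has a solution (unique mod 5874).
Write x = 4 + 89t and require 4 + 89t ≡ 8 (mod 66), i.e. 89t ≡ 4 (mod 66).
89 ≡ 23 (mod 66), so this reads 23t ≡ 4 (mod 66). Note 23·23 = 529 ≡ 1 (mod 66) (as 529 − 1 = 8·66), so 23⁻¹ ≡ 23.
Therefore t ≡ 23·4 = 92 ≡ 26 (mod 66).
Taking t = 26 gives x = 4 + 89·26 = 2318.
Verify: 2318 = 26·89 + 4 and 2318 = 35·66 + 8. ✓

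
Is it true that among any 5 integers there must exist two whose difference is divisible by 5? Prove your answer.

No; for instance {20, 21, 22, 23, 24} is a counterexample.

Take the 5 consecutive integers 20, 21, …, 24: their residues mod 5 are all distinct because 5 ≤ 5.
Any two of them differ by at most 4 < 5 and by at least 1, so no difference is a multiple of 5.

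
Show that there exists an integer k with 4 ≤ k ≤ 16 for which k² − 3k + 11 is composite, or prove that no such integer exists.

k = 16

At k = 16: 16² − 3·16 + 11 = 219 = 3·73, which is composite.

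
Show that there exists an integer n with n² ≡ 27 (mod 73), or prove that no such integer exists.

Take n = 10. Then 10² = 100 = 1·73 + 27, so 10² ≡ 27 (mod 73).

n = 10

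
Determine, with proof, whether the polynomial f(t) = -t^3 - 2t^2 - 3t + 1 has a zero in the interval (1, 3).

f has no root in that interval.

Evaluate at the endpoints: f(1) = -5, f(3) = -53 — same sign (negative).
The derivative f'(t) = -3t^2 - 4t - 3 is a quadratic with discriminant (-4)² − 4·(-3)·(-3) = -20 < 0; it never vanishes, so it is always negative (sign of the leading coefficient).
So f is strictly decreasing; between 1 and 3 its values lie between f(1) = -5 and f(3) = -53, all negative. Therefore f has no root in (1, 3).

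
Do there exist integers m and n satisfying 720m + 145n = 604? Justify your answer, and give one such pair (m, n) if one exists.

No such integers exist.

Both 720 and 145 are divisible by gcd(720, 145) = 5, hence so is any combination 720m + 145n.
But 604 is not a multiple of 5 (it leaves remainder 4).
Hence no integers m, n satisfy the equation.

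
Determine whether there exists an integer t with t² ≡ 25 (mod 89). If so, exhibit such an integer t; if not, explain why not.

t = 5

Take t = 5. Then 5² = 25, and since 0 ≤ 25 < 89 this is already reduced: 5² ≡ 25 (mod 89).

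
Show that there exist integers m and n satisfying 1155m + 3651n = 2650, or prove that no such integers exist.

There are no such integers.

gcd(1155, 3651) = 3, so every integer of the form 1155m + 3651n is a multiple of 3.
But 2650 is not a multiple of 3 (it leaves remainder 1).
So the equation is unsolvable over ℤ.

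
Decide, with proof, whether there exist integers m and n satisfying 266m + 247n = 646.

m = 8, n = -6

Since gcd(266, 247) = 19 and 646 = 19·34, Bézout's identity guarantees a solution.
Dividing through by 19 reduces the equation to 14m + 13n = 34.
Run the Euclidean algorithm on 14 and 13: 14 = 1·13 + 1, 13 = 13·1 + 0.
Unwinding: 1 = 14 − 1·13, i.e. 14·1 + 13·(-1) = 1.
Times 34: 14·34 + 13·(-34) = 34, so (34, -34) solves it.
Subtracting 2·13 from m and adding 2·14 to n gives the tidier solution (8, -6).
Check: 266·8 + 247·(-6) = 2128 − 1482 = 646. ✓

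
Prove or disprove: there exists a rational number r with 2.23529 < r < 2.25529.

Multiplying by 4: 4·2.23529 = 8.94116 and 4·2.25529 = 9.02116, so the integer 9 lies strictly between them.
So r = 9/4 works: it is a ratio of integers, and dividing 4·2.23529 < 9 < 4·2.25529 through by 4 gives 2.23529 < 9/4 < 2.25529.

r = 9/4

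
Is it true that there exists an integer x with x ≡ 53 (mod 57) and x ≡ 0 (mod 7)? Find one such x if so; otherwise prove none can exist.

x = 224

Since 57 and 7 share no common factor, CRT says the pair of congruences has a solution (unique mod 399).
Any solution of the first congruence is x = 53 + 57t; substituting into the second, 57t ≡ 0 − 53 ≡ 3 (mod 7).
57 ≡ 1 (mod 7), so this reads 1t ≡ 3 (mod 7). So t ≡ 3 (mod 7).
Taking t = 3 gives x = 53 + 57·3 = 224.
Check: 224 mod 57 = 53, 224 mod 7 = 0. ✓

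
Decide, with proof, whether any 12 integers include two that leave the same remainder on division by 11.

Yes, this is always true.

There are exactly 11 possible remainders on division by 11.
Since 12 > 11, two of the 12 integers must share a residue class by the pigeonhole principle; call them a and b.
That is, a and b leave the same remainder on division by 11, as claimed.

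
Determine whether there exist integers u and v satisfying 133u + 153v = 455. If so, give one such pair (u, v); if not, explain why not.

u = 92, v = -77

Since gcd(133, 153) = 1, every integer is an integer combination of 133 and 153.
Dividing repeatedly: 153 = 1·133 + 20, 133 = 6·20 + 13, 20 = 1·13 + 7, 13 = 1·7 + 6, 7 = 1·6 + 1, 6 = 6·1 + 0.
Unwinding: 1 = 7 − 1·6 = 7 − (13 − 1·7) = −13 + 2·7 = −13 + 2·(20 − 1·13) = 2·20 − 3·13 = 2·20 − 3·(133 − 6·20) = −3·133 + 20·20 = −3·133 + 20·(153 − 1·133) = 20·153 − 23·133, i.e. 133·(-23) + 153·20 = 1.
Multiplying through by 455: u = (-23)·455 = -10465, v = 20·455 = 9100 is a solution.
Shifting by a multiple of (153, −133) keeps it a solution: u = -10465 + 69·153 = 92, v = 9100 − 69·133 = -77.
Check: 133·92 + 153·(-77) = 12236 − 11781 = 455. ✓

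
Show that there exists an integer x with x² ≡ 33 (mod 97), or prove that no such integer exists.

x = 79 works: 79² = 6241, and 6241 − 33 = 6208 = 64·97.

x = 79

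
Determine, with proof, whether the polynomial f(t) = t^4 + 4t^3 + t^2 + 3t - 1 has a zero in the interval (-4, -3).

f(-4) = 3 and f(-3) = -28, which have opposite signs.
f is continuous everywhere (it is a polynomial), in particular on [-4, -3].
By the Intermediate Value Theorem f must vanish at some point of (-4, -3).

Yes, f has a root in the interval.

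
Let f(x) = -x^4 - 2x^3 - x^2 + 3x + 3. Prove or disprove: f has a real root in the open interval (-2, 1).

f(-2) = -7 and f(1) = 2, which have opposite signs.
Since f is a polynomial it is continuous on [-2, 1].
By the Intermediate Value Theorem, f takes the value 0 somewhere in the open interval.

Such a root exists.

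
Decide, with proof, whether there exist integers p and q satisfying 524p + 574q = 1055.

There are no such integers.

Any value of 524p + 574q is a multiple of gcd(524, 574) = 2.
However 1055 leaves remainder 1 on division by 2.
So the equation is unsolvable over ℤ.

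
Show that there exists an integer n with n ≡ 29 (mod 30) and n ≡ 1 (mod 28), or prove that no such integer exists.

n = 29

Here gcd(30, 28) = 2, and both 29 and 1 leave remainder 1 mod 2, so the system is consistent.
The smallest candidate n = 29 works directly: 29 ≡ 1 (mod 28).
Indeed 29 ≡ 29 (mod 30) and 29 ≡ 1 (mod 28).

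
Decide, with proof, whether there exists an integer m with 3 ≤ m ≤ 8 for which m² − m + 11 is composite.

There is no such integer m in that range.

The values for m = 3, 4, …, 8 are 17, 23, 31, 41, 53, 67, and each of these is prime.
So no value in the range makes the expression composite.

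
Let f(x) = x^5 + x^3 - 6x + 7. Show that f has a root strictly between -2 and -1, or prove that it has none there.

Such a root exists.

f(-2) = -21 and f(-1) = 11, which have opposite signs.
f is continuous everywhere (it is a polynomial), in particular on [-2, -1].
By the Intermediate Value Theorem, f takes the value 0 somewhere in the open interval.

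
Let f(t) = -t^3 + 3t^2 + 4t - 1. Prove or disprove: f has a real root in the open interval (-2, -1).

f(-2) = 11 and f(-1) = -1, which have opposite signs.
As a polynomial, f is continuous on every closed interval.
By the Intermediate Value Theorem f must vanish at some point of (-2, -1).

Yes, f has a root in the interval.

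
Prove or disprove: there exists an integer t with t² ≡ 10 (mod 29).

No, no such integer exists.

29 is prime, so by Euler's criterion 10 is a square mod 29 iff 10^((29−1)/2) = 10^14 ≡ 1 (mod 29).
Repeated squaring mod 29: 10^2 = 100 ≡ 13; 10^4 ≡ 13² = 169 ≡ 24; 10^8 ≡ 24² = 576 ≡ 25.
Since 14 = 8 + 4 + 2, 10^14 ≡ 25 · 24 · 13; multiplying out mod 29: 25·24 = 600 ≡ 20, then 20·13 = 260 ≡ 28. Thus 10^14 ≡ 28 ≡ −1 (mod 29).
The value −1 means 10 is a non-residue modulo 29, so t² ≡ 10 (mod 29) is impossible.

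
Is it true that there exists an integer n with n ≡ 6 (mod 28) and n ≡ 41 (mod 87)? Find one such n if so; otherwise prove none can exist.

n = 650

The moduli 28 and 87 are coprime, so by the Chinese Remainder Theorem a unique solution modulo 2436 exists.
Write n = 6 + 28t and require 6 + 28t ≡ 41 (mod 87), i.e. 28t ≡ 35 (mod 87).
Invert 28 mod 87 by the Euclidean algorithm: 87 = 3·28 + 3, 28 = 9·3 + 1, 3 = 3·1 + 0; back-substituting, 1 = 28 − 9·3 = 28 − 9·(87 − 3·28) = −9·87 + 28·28. Hence 28·28 ≡ 1, so 28⁻¹ ≡ 28 (mod 87).
Therefore t ≡ 28·35 = 980 ≡ 23 (mod 87).
With t = 23: n = 6 + 28·23 = 650.
Verify: 650 = 23·28 + 6 and 650 = 7·87 + 41. ✓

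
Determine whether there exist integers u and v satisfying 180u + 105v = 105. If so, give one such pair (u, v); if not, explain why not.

u = 0, v = 1

gcd(180, 105) = 15, and 15 divides 105, so integer solutions exist.
Dividing through by 15 reduces the equation to 12u + 7v = 7.
Run the Euclidean algorithm on 12 and 7: 12 = 1·7 + 5, 7 = 1·5 + 2, 5 = 2·2 + 1, 2 = 2·1 + 0.
Back-substituting, 1 = 5 − 2·2 = 5 − 2·(7 − 1·5) = −2·7 + 3·5 = −2·7 + 3·(12 − 1·7) = 3·12 − 5·7; that is, 12·3 + 7·(-5) = 1.
Scaling by 7 gives the particular solution (u, v) = (21, -35).
Shifting by a multiple of (7, −12) keeps it a solution: u = 21 − 3·7 = 0, v = -35 + 3·12 = 1.
Check: 180·0 + 105·1 = 0 + 105 = 105. ✓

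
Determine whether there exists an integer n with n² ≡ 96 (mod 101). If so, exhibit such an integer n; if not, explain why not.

n = 46 works: 46² = 2116, and 2116 − 96 = 2020 = 20·101.

n = 46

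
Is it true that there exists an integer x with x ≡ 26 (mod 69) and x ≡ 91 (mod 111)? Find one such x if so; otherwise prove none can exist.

gcd(69, 111) = 3. If x ≡ 26 (mod 69) and x ≡ 91 (mod 111), then x ≡ 26 (mod 3) and x ≡ 91 (mod 3).
However 26 ≡ 2 and 91 ≡ 1 (mod 3), and 2 ≠ 1.
Hence the system has no solution.

No, no such integer exists.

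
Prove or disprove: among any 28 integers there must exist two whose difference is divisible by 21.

Each integer lies in one of the 21 residue classes modulo 21.
With 28 integers and only 21 classes, the pigeonhole principle forces two of them, say a and b, into the same class.
Then a ≡ b (mod 21), i.e. 21 ∣ (a − b).

True.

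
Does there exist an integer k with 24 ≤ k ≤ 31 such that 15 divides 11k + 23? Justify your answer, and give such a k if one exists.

At k = 24, 11·24 + 23 = 287 ≡ 2 (mod 15), and each step in k adds 11, giving residues 2, 13, 9, 5, 1, 12, 8, 4 for k = 24, 25, …, 31.
The residue 0 does not occur, so no k in [24, 31] makes 11k + 23 a multiple of 15.

No such integer k in that range exists.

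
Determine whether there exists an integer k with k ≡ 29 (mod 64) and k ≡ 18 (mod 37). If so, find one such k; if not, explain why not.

Since 64 and 37 share no common factor, CRT says the pair of congruences has a solution (unique mod 2368).
Write k = 29 + 64t and require 29 + 64t ≡ 18 (mod 37), i.e. 64t ≡ 26 (mod 37).
64 ≡ 27 (mod 37), so this reads 27t ≡ 26 (mod 37). Invert 27 mod 37 by the Euclidean algorithm: 37 = 1·27 + 10, 27 = 2·10 + 7, 10 = 1·7 + 3, 7 = 2·3 + 1, 3 = 3·1 + 0; back-substituting, 1 = 7 − 2·3 = 7 − 2·(10 − 1·7) = −2·10 + 3·7 = −2·10 + 3·(27 − 2·10) = 3·27 − 8·10 = 3·27 − 8·(37 − 1·27) = −8·37 + 11·27. Hence 27·11 ≡ 1, so 27⁻¹ ≡ 11 (mod 37).
Therefore t ≡ 11·26 = 286 ≡ 27 (mod 37).
Taking t = 27 gives k = 29 + 64·27 = 1757.
Indeed 1757 ≡ 29 (mod 64) and 1757 ≡ 18 (mod 37).

k = 1757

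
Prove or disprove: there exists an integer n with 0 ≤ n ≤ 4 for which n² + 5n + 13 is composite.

n = 4

At n = 4: 4² + 5·4 + 13 = 49 = 7·7, which is composite.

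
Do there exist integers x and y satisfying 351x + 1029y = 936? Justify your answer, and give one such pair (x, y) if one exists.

x = 117, y = -39

Since gcd(351, 1029) = 3 and 936 = 3·312, Bézout's identity guarantees a solution.
Dividing through by 3 reduces the equation to 117x + 343y = 312.
Dividing repeatedly: 343 = 2·117 + 109, 117 = 1·109 + 8, 109 = 13·8 + 5, 8 = 1·5 + 3, 5 = 1·3 + 2, 3 = 1·2 + 1, 2 = 2·1 + 0.
Unwinding: 1 = 3 − 1·2 = 3 − (5 − 1·3) = −5 + 2·3 = −5 + 2·(8 − 1·5) = 2·8 − 3·5 = 2·8 − 3·(109 − 13·8) = −3·109 + 41·8 = −3·109 + 41·(117 − 1·109) = 41·117 − 44·109 = 41·117 − 44·(343 − 2·117) = −44·343 + 129·117, i.e. 117·129 + 343·(-44) = 1.
Scaling by 312 gives the particular solution (x, y) = (40248, -13728).
Subtracting 117·343 from x and adding 117·117 to y gives the tidier solution (117, -39).
Check: 351·117 + 1029·(-39) = 41067 − 40131 = 936. ✓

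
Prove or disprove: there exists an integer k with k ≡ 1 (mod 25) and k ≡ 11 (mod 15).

The moduli are not coprime: gcd(25, 15) = 5. Compatibility requires 5 ∣ (11 − 1) = 10, which holds, so solutions exist.
List candidates k ≡ 1 (mod 25): 1, 26. Modulo 15 these are 1, 11; 26 gives 11 as required.
Verify: 26 = 1·25 + 1 and 26 = 1·15 + 11. ✓

k = 26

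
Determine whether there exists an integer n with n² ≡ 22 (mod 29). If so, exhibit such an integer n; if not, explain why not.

n = 14 works: 14² = 196, and 196 − 22 = 174 = 6·29.

n = 14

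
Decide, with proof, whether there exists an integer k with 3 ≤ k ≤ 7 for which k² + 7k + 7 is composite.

k = 4

At k = 4: 4² + 7·4 + 7 = 51 = 3·17, which is composite.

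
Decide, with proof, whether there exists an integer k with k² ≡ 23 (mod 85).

Reduce modulo 5, which divides 85: we would need k² ≡ 3 (mod 5).
Squares mod 5 repeat after k = 2 (as (−k)² = k²); for k = 0..2 they are 0, 1, 4.
So the quadratic residues mod 5 are {0, 1, 4}, and 3 is not among them.
Therefore k² ≡ 23 (mod 85) has no solution.

No, no such integer exists.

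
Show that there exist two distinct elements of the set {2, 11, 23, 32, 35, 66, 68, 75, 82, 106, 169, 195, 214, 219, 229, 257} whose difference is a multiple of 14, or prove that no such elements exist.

Reduce each element mod 14: 2↦2, 11↦11, 23↦9, 32↦4, 35↦7, 66↦10, 68↦12, 75↦5, 82↦12, 106↦8, 169↦1, 195↦13, 214↦4, 219↦9, 229↦5, 257↦5. The residue 9 repeats (at 23 and 219), and 219 − 23 = 196 = 14·14.

Yes: 23 and 219.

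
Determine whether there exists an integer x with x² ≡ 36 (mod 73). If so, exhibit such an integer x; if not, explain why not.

x = 67 works: 67² = 4489, and 4489 − 36 = 4453 = 61·73.

x = 67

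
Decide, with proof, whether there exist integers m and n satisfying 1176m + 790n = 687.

No, no such integers exist.

gcd(1176, 790) = 2, so every integer of the form 1176m + 790n is a multiple of 2.
However 687 leaves remainder 1 on division by 2.
So the equation is unsolvable over ℤ.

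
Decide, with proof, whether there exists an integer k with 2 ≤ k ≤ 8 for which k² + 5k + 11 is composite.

k = 3

At k = 3: 3² + 5·3 + 11 = 35 = 5·7, which is composite.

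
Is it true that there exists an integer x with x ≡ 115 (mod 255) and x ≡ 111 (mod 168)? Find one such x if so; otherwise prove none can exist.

Reduce both congruences modulo 3, which divides 255 and 168: they say x ≡ 115 (mod 3) and x ≡ 111 (mod 3).
These are incompatible: 115 − 111 = 4 is not divisible by 3.
So no integer satisfies both congruences.

There is no such integer.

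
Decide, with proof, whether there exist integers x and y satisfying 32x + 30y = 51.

Both 32 and 30 are divisible by gcd(32, 30) = 2, hence so is any combination 32x + 30y.
However 51 leaves remainder 1 on division by 2.
So the equation is unsolvable over ℤ.

There are no such integers.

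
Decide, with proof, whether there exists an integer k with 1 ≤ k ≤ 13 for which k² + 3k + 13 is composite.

At k = 10: 10² + 3·10 + 13 = 143 = 11·13, which is composite.

k = 10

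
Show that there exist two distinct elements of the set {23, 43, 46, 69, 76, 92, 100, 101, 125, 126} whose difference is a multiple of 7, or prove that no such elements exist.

The pair (23, 100) works.

Reduce each element mod 7: 23↦2, 43↦1, 46↦4, 69↦6, 76↦6, 92↦1, 100↦2, 101↦3, 125↦6, 126↦0. The residue 2 repeats (at 23 and 100), and 100 − 23 = 77 = 11·7.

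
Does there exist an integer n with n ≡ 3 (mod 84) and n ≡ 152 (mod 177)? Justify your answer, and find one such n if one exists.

No, no such integer exists.

Both moduli are multiples of 3 = gcd(84, 177), so any solution would satisfy n ≡ 3 and n ≡ 152 modulo 3 simultaneously.
However 3 ≡ 0 and 152 ≡ 2 (mod 3), and 0 ≠ 2.
So no integer satisfies both congruences.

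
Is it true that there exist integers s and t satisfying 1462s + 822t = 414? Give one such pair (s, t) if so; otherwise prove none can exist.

Since gcd(1462, 822) = 2 and 414 = 2·207, Bézout's identity guarantees a solution.
Dividing through by 2 reduces the equation to 731s + 411t = 207.
Euclidean algorithm: 731 = 1·411 + 320, 411 = 1·320 + 91, 320 = 3·91 + 47, 91 = 1·47 + 44, 47 = 1·44 + 3, 44 = 14·3 + 2, 3 = 1·2 + 1, 2 = 2·1 + 0.
Unwinding: 1 = 3 − 1·2 = 3 − (44 − 14·3) = −44 + 15·3 = −44 + 15·(47 − 1·44) = 15·47 − 16·44 = 15·47 − 16·(91 − 1·47) = −16·91 + 31·47 = −16·91 + 31·(320 − 3·91) = 31·320 − 109·91 = 31·320 − 109·(411 − 1·320) = −109·411 + 140·320 = −109·411 + 140·(731 − 1·411) = 140·731 − 249·411, i.e. 731·140 + 411·(-249) = 1.
Times 207: 731·28980 + 411·(-51543) = 207, so (28980, -51543) solves it.
Subtracting 70·411 from s and adding 70·731 to t gives the tidier solution (210, -373).
Indeed 1462·210 + 822·(-373) = 307020 − 306606 = 414.

s = 210, t = -373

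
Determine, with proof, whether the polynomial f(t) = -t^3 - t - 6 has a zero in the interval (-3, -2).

Evaluate at the endpoints: f(-3) = 24, f(-2) = 4 — same sign (positive).
f'(t) = -3t^2 - 1 has discriminant 0² − 4·(-3)·(-1) = -12 < 0, so f' has no real roots and is negative for every real t.
So f is strictly decreasing; between -3 and -2 its values lie between f(-3) = 24 and f(-2) = 4, all positive. Therefore f has no root in (-3, -2).

f has no root in that interval.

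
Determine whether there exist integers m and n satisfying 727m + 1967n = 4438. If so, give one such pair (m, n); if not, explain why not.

Since gcd(727, 1967) = 1, every integer is an integer combination of 727 and 1967.
Euclidean algorithm: 1967 = 2·727 + 513, 727 = 1·513 + 214, 513 = 2·214 + 85, 214 = 2·85 + 44, 85 = 1·44 + 41, 44 = 1·41 + 3, 41 = 13·3 + 2, 3 = 1·2 + 1, 2 = 2·1 + 0.
Unwinding: 1 = 3 − 1·2 = 3 − (41 − 13·3) = −41 + 14·3 = −41 + 14·(44 − 1·41) = 14·44 − 15·41 = 14·44 − 15·(85 − 1·44) = −15·85 + 29·44 = −15·85 + 29·(214 − 2·85) = 29·214 − 73·85 = 29·214 − 73·(513 − 2·214) = −73·513 + 175·214 = −73·513 + 175·(727 − 1·513) = 175·727 − 248·513 = 175·727 − 248·(1967 − 2·727) = −248·1967 + 671·727, i.e. 727·671 + 1967·(-248) = 1.
Multiplying through by 4438: m = 671·4438 = 2977898, n = (-248)·4438 = -1100624 is a solution.
Subtracting 1513·1967 from m and adding 1513·727 to n gives the tidier solution (1827, -673).
Indeed 727·1827 + 1967·(-673) = 1328229 − 1323791 = 4438.

m = 1827, n = -673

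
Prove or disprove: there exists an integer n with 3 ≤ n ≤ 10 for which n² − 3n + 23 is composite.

At n = 7: 7² − 3·7 + 23 = 51 = 3·17, which is composite.

n = 7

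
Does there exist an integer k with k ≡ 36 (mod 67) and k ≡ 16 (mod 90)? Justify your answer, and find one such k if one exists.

k = 2716

The moduli 67 and 90 are coprime, so by the Chinese Remainder Theorem a unique solution modulo 6030 exists.
Any solution of the first congruence is k = 36 + 67t; substituting into the second, 67t ≡ 16 − 36 ≡ 70 (mod 90).
Since 67·43 = 2881 = 32·90 + 1, the inverse of 67 mod 90 is 43.
Therefore t ≡ 43·70 = 3010 ≡ 40 (mod 90).
Taking t = 40 gives k = 36 + 67·40 = 2716.
Check: 2716 mod 67 = 36, 2716 mod 90 = 16. ✓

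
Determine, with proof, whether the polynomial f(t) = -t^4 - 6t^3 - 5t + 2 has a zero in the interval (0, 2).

f(0) = 2 and f(2) = -72, which have opposite signs.
As a polynomial, f is continuous on every closed interval.
By the Intermediate Value Theorem, f takes the value 0 somewhere in the open interval.

Yes, f has a root in the interval.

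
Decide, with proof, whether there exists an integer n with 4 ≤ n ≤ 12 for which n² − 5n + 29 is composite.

n = 11

At n = 11: 11² − 5·11 + 29 = 95 = 5·19, which is composite.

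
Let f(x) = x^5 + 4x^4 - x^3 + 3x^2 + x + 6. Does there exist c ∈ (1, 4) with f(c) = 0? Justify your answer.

f(1) = 14 and f(4) = 2042, both positive, so a sign-change argument is unavailable; we show f keeps this sign on the whole interval.
Substitute x = 1 + u, where 0 < u < 3 on the interval. Expanding, f(1 + u) = u^5 + 9u^4 + 25u^3 + 34u^2 + 25u + 14.
All 6 nonzero coefficients of this polynomial in u are positive; hence for u > 0 the value is a sum of positive terms (the constant 14 among them).
So f is strictly positive on (1, 4); no root exists in the interval.

No such root exists.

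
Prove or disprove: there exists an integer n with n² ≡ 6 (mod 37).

37 is prime, so by Euler's criterion 6 is a square mod 37 iff 6^((37−1)/2) = 6^18 ≡ 1 (mod 37).
Squaring successively (mod 37): 6^2 = 36 ≡ 36; 6^4 ≡ 36² = 1296 ≡ 1; 6^8 ≡ 1² = 1 ≡ 1; 6^16 ≡ 1² = 1 ≡ 1.
Since 18 = 16 + 2, 6^18 ≡ 1 · 36; multiplying out mod 37: 1·36 = 36 ≡ 36. Thus 6^18 ≡ 36 ≡ −1 (mod 37).
By Euler's criterion 6 is a quadratic non-residue mod 37: no n satisfies n² ≡ 6 (mod 37).

No, no such integer exists.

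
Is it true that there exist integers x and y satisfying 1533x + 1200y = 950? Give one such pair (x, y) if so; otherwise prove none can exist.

Any value of 1533x + 1200y is a multiple of gcd(1533, 1200) = 3.
But 950 is not a multiple of 3 (it leaves remainder 2).
Hence no integers x, y satisfy the equation.

No, no such integers exist.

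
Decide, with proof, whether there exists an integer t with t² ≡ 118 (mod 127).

There is no such integer.

Apply Euler's criterion with the prime 127: 118 is a quadratic residue iff 118^63 ≡ 1 (mod 127), and a non-residue iff it is ≡ −1.
Squaring successively (mod 127): 118^2 = 13924 ≡ 81; 118^4 ≡ 81² = 6561 ≡ 84; 118^8 ≡ 84² = 7056 ≡ 71; 118^16 ≡ 71² = 5041 ≡ 88; 118^32 ≡ 88² = 7744 ≡ 124.
Since 63 = 32 + 16 + 8 + 4 + 2 + 1, 118^63 ≡ 124 · 88 · 71 · 84 · 81 · 118; multiplying out mod 127: 124·88 = 10912 ≡ 117, then 117·71 = 8307 ≡ 52, then 52·84 = 4368 ≡ 50, then 50·81 = 4050 ≡ 113, then 113·118 = 13334 ≡ 126. Thus 118^63 ≡ 126 ≡ −1 (mod 127).
By Euler's criterion 118 is a quadratic non-residue mod 127: no t satisfies t² ≡ 118 (mod 127).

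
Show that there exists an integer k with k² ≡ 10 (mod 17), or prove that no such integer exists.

No, no such integer exists.

Computing k² mod 17 for k = 0, 1, …, 8 (enough, by the symmetry k ↦ 17 − k) gives 0, 1, 4, 9, 16, 8, 2, 15, 13.
The set of squares mod 17 is therefore {0, 1, 2, 4, 8, 9, 13, 15, 16}, which does not contain 10.
Hence no integer k has k² ≡ 10 (mod 17).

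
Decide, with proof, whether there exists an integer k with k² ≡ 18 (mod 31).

Take k = 24. Then 24² = 576 = 18·31 + 18, so 24² ≡ 18 (mod 31).

k = 24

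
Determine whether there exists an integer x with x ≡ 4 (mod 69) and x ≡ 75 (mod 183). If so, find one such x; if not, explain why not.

gcd(69, 183) = 3. If x ≡ 4 (mod 69) and x ≡ 75 (mod 183), then x ≡ 4 (mod 3) and x ≡ 75 (mod 3).
However 4 ≡ 1 and 75 ≡ 0 (mod 3), and 1 ≠ 0.
So no integer satisfies both congruences.

No such integer exists.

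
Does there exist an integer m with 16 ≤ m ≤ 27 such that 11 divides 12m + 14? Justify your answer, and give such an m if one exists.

For m = 16, 17, 18 the values 206, 218, 230 are not multiples of 11. Try m = 19: 12·19 + 14 = 242 = 22·11, which is divisible by 11.

m = 19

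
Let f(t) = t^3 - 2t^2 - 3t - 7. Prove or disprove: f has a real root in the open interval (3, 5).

Yes, f has a root in the interval.

f(3) = -7 and f(5) = 53, which have opposite signs.
f is continuous everywhere (it is a polynomial), in particular on [3, 5].
By the Intermediate Value Theorem, f takes the value 0 somewhere in the open interval.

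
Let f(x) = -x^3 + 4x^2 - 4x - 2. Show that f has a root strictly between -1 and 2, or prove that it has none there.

f(-1) = 7 and f(2) = -2, which have opposite signs.
f is continuous everywhere (it is a polynomial), in particular on [-1, 2].
By the Intermediate Value Theorem, f takes the value 0 somewhere in the open interval.

Yes, f has a root in the interval.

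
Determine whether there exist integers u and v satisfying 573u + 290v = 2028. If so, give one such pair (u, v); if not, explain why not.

u = 166, v = -321

573 and 290 are coprime, so 573u + 290v ranges over all of ℤ.
Dividing repeatedly: 573 = 1·290 + 283, 290 = 1·283 + 7, 283 = 40·7 + 3, 7 = 2·3 + 1, 3 = 3·1 + 0.
Working back up the chain: 1 = 7 − 2·3 = 7 − 2·(283 − 40·7) = −2·283 + 81·7 = −2·283 + 81·(290 − 1·283) = 81·290 − 83·283 = 81·290 − 83·(573 − 1·290) = −83·573 + 164·290. So 573·(-83) + 290·164 = 1.
Scaling by 2028 gives the particular solution (u, v) = (-168324, 332592).
The general solution is u = -168324 + 290k, v = 332592 − 573k; taking k = 581 gives the smaller pair u = 166, v = -321.
Check: 573·166 + 290·(-321) = 95118 − 93090 = 2028. ✓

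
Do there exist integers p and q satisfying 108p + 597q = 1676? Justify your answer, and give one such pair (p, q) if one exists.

No such integers exist.

Both 108 and 597 are divisible by gcd(108, 597) = 3, hence so is any combination 108p + 597q.
But 1676 is not a multiple of 3 (it leaves remainder 2).
Hence no integers p, q satisfy the equation.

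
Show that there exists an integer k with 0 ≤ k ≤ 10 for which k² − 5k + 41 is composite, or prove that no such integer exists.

At k = 7: 7² − 5·7 + 41 = 55 = 5·11, which is composite.

k = 7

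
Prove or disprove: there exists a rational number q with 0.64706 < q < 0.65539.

q = 13/20

Look for a denominator N such that an integer falls strictly between N·0.64706 and N·0.65539. N = 20 works: 20·0.64706 = 12.94120 < 13 < 13.10780 = 20·0.65539.
So q = 13/20 works: it is a ratio of integers, and dividing 20·0.64706 < 13 < 20·0.65539 through by 20 gives 0.64706 < 13/20 < 0.65539.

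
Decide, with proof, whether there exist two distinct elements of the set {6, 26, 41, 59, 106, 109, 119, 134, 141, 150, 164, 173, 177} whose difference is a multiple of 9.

Yes: 6 and 141.

Reduce each element mod 9: 6↦6, 26↦8, 41↦5, 59↦5, 106↦7, 109↦1, 119↦2, 134↦8, 141↦6, 150↦6, 164↦2, 173↦2, 177↦6. The residue 6 repeats (at 6 and 141), and 141 − 6 = 135 = 15·9.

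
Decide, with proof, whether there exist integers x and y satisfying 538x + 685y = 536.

538 and 685 are coprime, so 538x + 685y ranges over all of ℤ.
Run the Euclidean algorithm on 685 and 538: 685 = 1·538 + 147, 538 = 3·147 + 97, 147 = 1·97 + 50, 97 = 1·50 + 47, 50 = 1·47 + 3, 47 = 15·3 + 2, 3 = 1·2 + 1, 2 = 2·1 + 0.
Back-substituting, 1 = 3 − 1·2 = 3 − (47 − 15·3) = −47 + 16·3 = −47 + 16·(50 − 1·47) = 16·50 − 17·47 = 16·50 − 17·(97 − 1·50) = −17·97 + 33·50 = −17·97 + 33·(147 − 1·97) = 33·147 − 50·97 = 33·147 − 50·(538 − 3·147) = −50·538 + 183·147 = −50·538 + 183·(685 − 1·538) = 183·685 − 233·538; that is, 538·(-233) + 685·183 = 1.
Scaling by 536 gives the particular solution (x, y) = (-124888, 98088).
Shifting by a multiple of (685, −538) keeps it a solution: x = -124888 + 183·685 = 467, y = 98088 − 183·538 = -366.
Indeed 538·467 + 685·(-366) = 251246 − 250710 = 536.

x = 467, y = -366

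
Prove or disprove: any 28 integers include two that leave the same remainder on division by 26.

There are exactly 26 possible remainders on division by 26.
Placing 28 integers into 26 classes, some class receives at least two — say a and b.
So a and b have equal remainders mod 26, which is exactly what was to be shown.

Yes.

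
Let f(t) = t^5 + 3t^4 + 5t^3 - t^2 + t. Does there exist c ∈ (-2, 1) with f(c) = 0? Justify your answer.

f(-2) = -30 and f(1) = 9, which have opposite signs.
As a polynomial, f is continuous on every closed interval.
By the Intermediate Value Theorem f must vanish at some point of (-2, 1).

Yes, such a c exists.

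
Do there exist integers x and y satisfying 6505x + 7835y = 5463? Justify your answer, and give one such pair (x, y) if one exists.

No such integers exist.

gcd(6505, 7835) = 5, so every integer of the form 6505x + 7835y is a multiple of 5.
However 5463 leaves remainder 3 on division by 5.
Hence no integers x, y satisfy the equation.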